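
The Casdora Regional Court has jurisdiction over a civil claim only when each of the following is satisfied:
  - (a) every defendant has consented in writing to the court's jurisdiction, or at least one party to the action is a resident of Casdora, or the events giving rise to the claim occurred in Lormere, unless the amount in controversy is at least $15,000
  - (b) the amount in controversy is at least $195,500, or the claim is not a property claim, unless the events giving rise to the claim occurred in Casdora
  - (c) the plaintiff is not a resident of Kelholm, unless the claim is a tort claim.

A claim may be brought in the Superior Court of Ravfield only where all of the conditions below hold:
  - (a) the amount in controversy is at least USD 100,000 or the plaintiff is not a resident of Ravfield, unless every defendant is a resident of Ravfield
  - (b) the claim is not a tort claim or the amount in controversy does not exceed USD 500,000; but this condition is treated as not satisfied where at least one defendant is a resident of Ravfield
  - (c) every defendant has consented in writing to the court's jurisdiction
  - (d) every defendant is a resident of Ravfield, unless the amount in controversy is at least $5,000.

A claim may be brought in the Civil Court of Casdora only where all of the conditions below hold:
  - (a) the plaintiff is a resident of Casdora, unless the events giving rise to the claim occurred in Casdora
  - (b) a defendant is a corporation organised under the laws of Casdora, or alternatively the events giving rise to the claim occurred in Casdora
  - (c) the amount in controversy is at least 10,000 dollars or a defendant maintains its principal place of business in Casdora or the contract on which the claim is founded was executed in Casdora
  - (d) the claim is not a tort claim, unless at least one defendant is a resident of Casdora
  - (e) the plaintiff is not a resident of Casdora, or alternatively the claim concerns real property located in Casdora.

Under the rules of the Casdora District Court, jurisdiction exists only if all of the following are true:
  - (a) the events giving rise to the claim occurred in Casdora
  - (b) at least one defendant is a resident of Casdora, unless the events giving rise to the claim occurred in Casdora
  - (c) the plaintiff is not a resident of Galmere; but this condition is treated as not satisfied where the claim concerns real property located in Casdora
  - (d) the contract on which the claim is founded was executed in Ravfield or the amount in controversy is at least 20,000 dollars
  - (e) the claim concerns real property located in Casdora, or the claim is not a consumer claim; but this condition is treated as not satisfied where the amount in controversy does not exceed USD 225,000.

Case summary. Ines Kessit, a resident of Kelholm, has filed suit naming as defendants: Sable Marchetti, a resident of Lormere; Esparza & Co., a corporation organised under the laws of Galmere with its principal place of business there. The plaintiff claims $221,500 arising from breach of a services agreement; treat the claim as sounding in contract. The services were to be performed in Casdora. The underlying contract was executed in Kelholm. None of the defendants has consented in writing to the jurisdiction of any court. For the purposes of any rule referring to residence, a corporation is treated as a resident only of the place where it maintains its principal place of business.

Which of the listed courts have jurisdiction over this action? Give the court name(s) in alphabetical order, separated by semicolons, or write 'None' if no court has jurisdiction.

The Casdora Regional Court:
  (a) No such written consent has been filed; no party resides in Casdora; the operative events occurred in Casdora, not Lormere — every alternative fails. The proviso rescues it, though: the amount in controversy is 221,500 dollars, which meets the $15,000 floor. Satisfied.
  (b) The amount in controversy is $221,500, which meets the USD 195,500 floor, so this disjunct is met. Condition met.
  (c) The plaintiff resides in Kelholm. The proviso offers no rescue either, since the claim is a contract claim, not a tort claim. Fails.
  → Not every requirement is met — no jurisdiction.
The Superior Court of Ravfield:
  (a) The amount in controversy is USD 221,500, which meets the USD 100,000 floor, which satisfies one of the alternatives. Met.
  (b) The claim is a contract claim, not a tort claim, so this disjunct is met. And the carve-out is inapplicable — no defendant resides in Ravfield (they reside in Lormere, Galmere). Met.
  (c) No such written consent has been filed. Not satisfied.
  (d) The defendants reside as follows — Sable Marchetti in Lormere, Esparza & Co. in Galmere — not all in Ravfield. The proviso rescues it, though: the amount in controversy is USD 221,500, which meets the $5,000 floor. Condition met.
  → The court lacks jurisdiction.
The Civil Court of Casdora:
  (a) The plaintiff resides in Kelholm, not Casdora. However, the operative events occurred in Casdora, so the 'unless' proviso supplies this condition. Met.
  (b) The operative events occurred in Casdora, so one alternative holds. Met.
  (c) The amount in controversy is $221,500, which meets the USD 10,000 floor, so one alternative holds. Satisfied.
  (d) The claim is a contract claim, not a tort claim. Satisfied.
  (e) The plaintiff resides in Kelholm, which is not Casdora, so this disjunct is met. Condition met.
  → All conditions met; jurisdiction exists.
The Casdora District Court:
  (a) The operative events occurred in Casdora. Met.
  (b) No defendant resides in Casdora (they reside in Lormere, Galmere). However, the operative events occurred in Casdora, so the 'unless' proviso supplies this condition. Met.
  (c) The plaintiff resides in Kelholm, which is not Galmere. The carve-out does not apply: the claim does not concern real property. Met.
  (d) The amount in controversy is USD 221,500, which meets the USD 20,000 floor, so this disjunct is met. Condition met.
  (e) The claim is a contract claim, not a consumer claim, which satisfies one of the alternatives. But the carve-out bites: the amount in controversy is USD 221,500, within the $225,000 ceiling. Condition not met.
  → At least one condition fails; no jurisdiction.

the Civil Court of Casdora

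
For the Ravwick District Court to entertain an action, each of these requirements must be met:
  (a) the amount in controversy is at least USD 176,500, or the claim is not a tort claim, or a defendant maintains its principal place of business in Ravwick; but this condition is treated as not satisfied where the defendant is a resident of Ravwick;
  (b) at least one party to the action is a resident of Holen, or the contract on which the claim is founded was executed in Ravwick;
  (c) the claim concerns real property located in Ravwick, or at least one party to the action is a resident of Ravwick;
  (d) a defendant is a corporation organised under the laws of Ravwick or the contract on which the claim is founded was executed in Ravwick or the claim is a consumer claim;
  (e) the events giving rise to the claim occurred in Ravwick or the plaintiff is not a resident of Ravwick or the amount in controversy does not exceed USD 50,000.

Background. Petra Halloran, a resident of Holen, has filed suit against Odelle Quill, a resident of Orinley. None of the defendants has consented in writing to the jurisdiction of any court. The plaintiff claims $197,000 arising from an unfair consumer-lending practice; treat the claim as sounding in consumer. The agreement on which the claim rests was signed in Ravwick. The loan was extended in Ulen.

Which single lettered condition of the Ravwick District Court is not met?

The Ravwick District Court:
  (a) The amount in controversy is USD 197,000, which meets the 176,500 dollars floor, so this disjunct is met. And the carve-out is inapplicable — the defendant resides in Orinley, not Ravwick. Met.
  (b) Petra Halloran resides in Holen, so this disjunct is met. Met.
  (c) The claim does not concern real property; no party resides in Ravwick — none of the alternatives is met. Condition not met.
  (d) The contract was executed in Ravwick, so one alternative holds. Condition met.
  (e) The plaintiff resides in Holen, which is not Ravwick — that alternative is enough. Met.
Only condition (c) fails.

(c)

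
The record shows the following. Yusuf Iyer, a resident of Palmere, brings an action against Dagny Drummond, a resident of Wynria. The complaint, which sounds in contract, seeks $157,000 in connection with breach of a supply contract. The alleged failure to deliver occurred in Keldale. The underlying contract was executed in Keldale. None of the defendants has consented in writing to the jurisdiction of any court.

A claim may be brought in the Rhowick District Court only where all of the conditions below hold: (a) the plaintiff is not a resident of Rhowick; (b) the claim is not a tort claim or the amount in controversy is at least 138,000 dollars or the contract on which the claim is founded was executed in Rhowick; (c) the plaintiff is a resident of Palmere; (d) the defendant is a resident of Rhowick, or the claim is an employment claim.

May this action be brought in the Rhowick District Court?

The Rhowick District Court:
  (a) The plaintiff resides in Palmere, which is not Rhowick. Condition met.
  (b) The claim is a contract claim, not a tort claim — that alternative is enough. Met.
  (c) The plaintiff resides in Palmere. Satisfied.
  (d) The defendant resides in Wynria, not Rhowick; the claim is a contract claim, not an employment claim — no alternative holds. Fails.
  → At least one condition fails; no jurisdiction.

No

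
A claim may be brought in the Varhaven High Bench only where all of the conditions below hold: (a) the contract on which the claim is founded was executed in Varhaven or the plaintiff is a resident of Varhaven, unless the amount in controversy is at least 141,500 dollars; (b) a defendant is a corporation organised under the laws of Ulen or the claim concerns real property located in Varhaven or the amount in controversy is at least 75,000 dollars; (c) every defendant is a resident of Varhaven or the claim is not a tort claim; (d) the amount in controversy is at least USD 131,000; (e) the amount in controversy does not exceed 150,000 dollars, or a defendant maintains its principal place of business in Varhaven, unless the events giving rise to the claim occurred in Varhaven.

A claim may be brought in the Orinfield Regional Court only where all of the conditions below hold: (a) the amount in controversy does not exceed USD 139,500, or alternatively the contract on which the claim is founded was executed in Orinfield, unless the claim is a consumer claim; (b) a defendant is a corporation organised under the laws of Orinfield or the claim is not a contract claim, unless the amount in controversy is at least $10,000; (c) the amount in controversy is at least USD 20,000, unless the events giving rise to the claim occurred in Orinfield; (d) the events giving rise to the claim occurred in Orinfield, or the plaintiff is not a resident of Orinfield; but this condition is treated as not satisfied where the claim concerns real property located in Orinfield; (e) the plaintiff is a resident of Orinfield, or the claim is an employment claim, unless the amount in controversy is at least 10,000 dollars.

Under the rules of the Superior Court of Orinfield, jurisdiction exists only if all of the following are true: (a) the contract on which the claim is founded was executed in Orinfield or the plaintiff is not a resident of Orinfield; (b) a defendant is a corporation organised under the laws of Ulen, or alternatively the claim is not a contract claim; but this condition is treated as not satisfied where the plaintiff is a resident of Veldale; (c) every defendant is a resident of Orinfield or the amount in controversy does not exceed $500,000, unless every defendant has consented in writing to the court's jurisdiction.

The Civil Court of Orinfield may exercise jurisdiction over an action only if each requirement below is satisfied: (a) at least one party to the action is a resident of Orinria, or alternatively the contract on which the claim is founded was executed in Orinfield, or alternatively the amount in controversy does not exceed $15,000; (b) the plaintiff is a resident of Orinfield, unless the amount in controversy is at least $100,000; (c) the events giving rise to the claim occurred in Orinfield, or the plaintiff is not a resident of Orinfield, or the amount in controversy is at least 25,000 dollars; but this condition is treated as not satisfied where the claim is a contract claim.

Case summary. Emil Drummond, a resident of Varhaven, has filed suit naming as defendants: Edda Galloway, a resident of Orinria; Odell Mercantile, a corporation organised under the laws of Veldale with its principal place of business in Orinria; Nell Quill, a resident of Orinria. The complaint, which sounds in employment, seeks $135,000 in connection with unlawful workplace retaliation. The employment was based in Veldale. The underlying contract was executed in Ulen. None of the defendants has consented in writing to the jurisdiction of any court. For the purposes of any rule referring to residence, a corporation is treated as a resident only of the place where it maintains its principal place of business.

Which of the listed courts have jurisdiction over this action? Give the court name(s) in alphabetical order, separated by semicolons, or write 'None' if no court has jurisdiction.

The Varhaven High Bench:
  (a) The plaintiff resides in Varhaven — that alternative is enough. Met.
  (b) The amount in controversy is 135,000 dollars, which meets the USD 75,000 floor — that alternative is enough. Met.
  (c) The claim is an employment claim, not a tort claim, which satisfies one of the alternatives. Met.
  (d) The amount in controversy is 135,000 dollars, which meets the $131,000 floor. Satisfied.
  (e) The amount in controversy is USD 135,000, within the USD 150,000 ceiling — that alternative is enough. Condition met.
  → All conditions met; jurisdiction exists.
The Orinfield Regional Court:
  (a) The amount in controversy is $135,000, within the $139,500 ceiling — that alternative is enough. Satisfied.
  (b) The claim is an employment claim, not a contract claim, so one alternative holds. Met.
  (c) The amount in controversy is $135,000, which meets the $20,000 floor. Condition met.
  (d) The plaintiff resides in Varhaven, which is not Orinfield, so one alternative holds. And the carve-out is inapplicable — the claim does not concern real property. Satisfied.
  (e) The claim is an employment claim, which satisfies one of the alternatives. Met.
  → Every requirement is satisfied — jurisdiction.
The Superior Court of Orinfield:
  (a) The plaintiff resides in Varhaven, which is not Orinfield — that alternative is enough. Satisfied.
  (b) The claim is an employment claim, not a contract claim, which satisfies one of the alternatives. And the carve-out is inapplicable — the plaintiff resides in Varhaven, not Veldale. Met.
  (c) The amount in controversy is $135,000, within the USD 500,000 ceiling, so one alternative holds. Condition met.
  → Every requirement is satisfied — jurisdiction.
The Civil Court of Orinfield:
  (a) Edda Galloway resides in Orinria, which satisfies one of the alternatives. Met.
  (b) The plaintiff resides in Varhaven, not Orinfield. But the amount in controversy is USD 135,000, which meets the 100,000 dollars floor, and the 'unless' clause therefore excuses the requirement. Met.
  (c) The plaintiff resides in Varhaven, which is not Orinfield, so this disjunct is met. The exception is not triggered, since the claim is an employment claim, not a contract claim. Met.
  → The court has jurisdiction.

the Civil Court of Orinfield; the Orinfield Regional Court; the Superior Court of Orinfield; the Varhaven High Bench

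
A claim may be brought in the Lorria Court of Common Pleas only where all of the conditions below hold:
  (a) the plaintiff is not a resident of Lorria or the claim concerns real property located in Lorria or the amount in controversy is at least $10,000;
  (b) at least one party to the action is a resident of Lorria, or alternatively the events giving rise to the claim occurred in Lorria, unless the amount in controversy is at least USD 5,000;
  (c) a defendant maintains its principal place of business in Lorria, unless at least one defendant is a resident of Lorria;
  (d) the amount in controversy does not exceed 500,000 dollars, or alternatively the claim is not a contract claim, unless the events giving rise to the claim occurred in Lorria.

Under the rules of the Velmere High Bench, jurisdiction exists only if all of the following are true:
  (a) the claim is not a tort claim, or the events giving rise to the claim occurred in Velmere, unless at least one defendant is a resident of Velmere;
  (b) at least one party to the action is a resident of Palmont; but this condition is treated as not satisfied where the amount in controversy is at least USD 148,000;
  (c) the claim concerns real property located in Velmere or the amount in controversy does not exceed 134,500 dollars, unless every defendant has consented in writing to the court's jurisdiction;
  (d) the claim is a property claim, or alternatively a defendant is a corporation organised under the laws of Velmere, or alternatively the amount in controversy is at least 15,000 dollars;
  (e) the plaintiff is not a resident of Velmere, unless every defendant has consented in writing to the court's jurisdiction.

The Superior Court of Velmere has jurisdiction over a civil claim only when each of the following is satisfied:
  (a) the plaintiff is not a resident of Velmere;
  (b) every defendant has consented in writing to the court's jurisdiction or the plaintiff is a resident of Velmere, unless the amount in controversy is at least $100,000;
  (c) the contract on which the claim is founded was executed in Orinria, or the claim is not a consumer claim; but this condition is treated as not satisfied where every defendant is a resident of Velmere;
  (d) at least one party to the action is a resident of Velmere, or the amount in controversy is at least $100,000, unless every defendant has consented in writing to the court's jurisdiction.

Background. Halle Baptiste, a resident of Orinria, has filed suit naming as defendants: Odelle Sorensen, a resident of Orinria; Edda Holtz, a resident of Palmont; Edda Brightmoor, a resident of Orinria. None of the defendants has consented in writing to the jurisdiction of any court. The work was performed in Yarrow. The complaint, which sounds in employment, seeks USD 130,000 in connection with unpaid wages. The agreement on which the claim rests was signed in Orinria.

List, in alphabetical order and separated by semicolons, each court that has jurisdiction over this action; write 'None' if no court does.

the Superior Court of Velmere; the Velmere High Bench

The Lorria Court of Common Pleas:
  (a) The plaintiff resides in Orinria, which is not Lorria, so this disjunct is met. Satisfied.
  (b) No party resides in Lorria; the operative events occurred in Yarrow, not Lorria — none of the alternatives is met. However, the amount in controversy is $130,000, which meets the 5,000 dollars floor, so the 'unless' proviso supplies this condition. Condition met.
  (c) No defendant is a corporation. The proviso offers no rescue either, since no defendant resides in Lorria (they reside in Orinria, Palmont, Orinria). Fails.
  (d) The amount in controversy is USD 130,000, within the USD 500,000 ceiling, which satisfies one of the alternatives. Met.
  → Not every requirement is met — no jurisdiction.
The Velmere High Bench:
  (a) The claim is an employment claim, not a tort claim — that alternative is enough. Condition met.
  (b) Edda Holtz resides in Palmont. The exception is not triggered, since the amount in controversy is USD 130,000, below the $148,000 floor. Condition met.
  (c) The amount in controversy is 130,000 dollars, within the $134,500 ceiling, so one alternative holds. Met.
  (d) The amount in controversy is USD 130,000, which meets the USD 15,000 floor — that alternative is enough. Condition met.
  (e) The plaintiff resides in Orinria, which is not Velmere. Met.
  → The court has jurisdiction.
The Superior Court of Velmere:
  (a) The plaintiff resides in Orinria, which is not Velmere. Condition met.
  (b) No such written consent has been filed; the plaintiff resides in Orinria, not Velmere — no alternative holds. But the amount in controversy is $130,000, which meets the USD 100,000 floor, and the 'unless' clause therefore excuses the requirement. Met.
  (c) The contract was executed in Orinria, which satisfies one of the alternatives. And the carve-out is inapplicable — the defendants reside as follows — Odelle Sorensen in Orinria, Edda Holtz in Palmont, Edda Brightmoor in Orinria — not all in Velmere. Satisfied.
  (d) The amount in controversy is $130,000, which meets the $100,000 floor, which satisfies one of the alternatives. Condition met.
  → The court has jurisdiction.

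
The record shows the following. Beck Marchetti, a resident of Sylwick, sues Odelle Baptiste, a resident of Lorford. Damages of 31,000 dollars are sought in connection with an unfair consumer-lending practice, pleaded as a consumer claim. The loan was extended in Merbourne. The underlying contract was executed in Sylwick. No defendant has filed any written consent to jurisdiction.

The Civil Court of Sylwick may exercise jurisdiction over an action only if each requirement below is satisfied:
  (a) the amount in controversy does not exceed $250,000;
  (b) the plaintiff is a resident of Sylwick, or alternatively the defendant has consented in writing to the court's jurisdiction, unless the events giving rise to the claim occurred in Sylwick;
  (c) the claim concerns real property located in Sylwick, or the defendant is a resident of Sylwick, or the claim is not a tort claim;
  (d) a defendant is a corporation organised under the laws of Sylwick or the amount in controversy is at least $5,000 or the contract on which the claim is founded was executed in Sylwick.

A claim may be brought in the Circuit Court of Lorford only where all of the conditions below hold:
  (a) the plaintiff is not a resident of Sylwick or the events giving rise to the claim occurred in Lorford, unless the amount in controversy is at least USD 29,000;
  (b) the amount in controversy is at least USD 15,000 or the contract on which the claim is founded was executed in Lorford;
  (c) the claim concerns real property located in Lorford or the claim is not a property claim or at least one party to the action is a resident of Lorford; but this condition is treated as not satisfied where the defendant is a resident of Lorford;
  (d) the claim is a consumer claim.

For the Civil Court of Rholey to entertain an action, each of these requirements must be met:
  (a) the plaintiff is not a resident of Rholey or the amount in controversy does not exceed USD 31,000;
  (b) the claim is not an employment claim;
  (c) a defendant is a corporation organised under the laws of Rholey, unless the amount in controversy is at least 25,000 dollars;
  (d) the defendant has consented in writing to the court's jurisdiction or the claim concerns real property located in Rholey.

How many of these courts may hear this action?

The Civil Court of Sylwick:
  (a) The amount in controversy is USD 31,000, within the USD 250,000 ceiling. Met.
  (b) The plaintiff resides in Sylwick, so one alternative holds. Met.
  (c) The claim is a consumer claim, not a tort claim, which satisfies one of the alternatives. Satisfied.
  (d) The amount in controversy is USD 31,000, which meets the $5,000 floor, so this disjunct is met. Met.
  → Jurisdiction lies.
The Circuit Court of Lorford:
  (a) The plaintiff resides in Sylwick; the operative events occurred in Merbourne, not Lorford — every alternative fails. But the amount in controversy is $31,000, which meets the $29,000 floor, and the 'unless' clause therefore excuses the requirement. Met.
  (b) The amount in controversy is USD 31,000, which meets the $15,000 floor — that alternative is enough. Condition met.
  (c) The claim is a consumer claim, not a property claim, so one alternative holds. But the defendant resides in Lorford, triggering the carve-out and defeating this condition. Fails.
  (d) The claim is a consumer claim. Satisfied.
  → The court lacks jurisdiction.
The Civil Court of Rholey:
  (a) The plaintiff resides in Sylwick, which is not Rholey — that alternative is enough. Condition met.
  (b) The claim is a consumer claim, not an employment claim. Condition met.
  (c) No defendant is a corporation. The proviso rescues it, though: the amount in controversy is USD 31,000, which meets the $25,000 floor. Satisfied.
  (d) No such written consent has been filed; the claim does not concern real property — none of the alternatives is met. Fails.
  → Not every requirement is met — no jurisdiction.
Courts with jurisdiction: the Civil Court of Sylwick — 1 in total.

1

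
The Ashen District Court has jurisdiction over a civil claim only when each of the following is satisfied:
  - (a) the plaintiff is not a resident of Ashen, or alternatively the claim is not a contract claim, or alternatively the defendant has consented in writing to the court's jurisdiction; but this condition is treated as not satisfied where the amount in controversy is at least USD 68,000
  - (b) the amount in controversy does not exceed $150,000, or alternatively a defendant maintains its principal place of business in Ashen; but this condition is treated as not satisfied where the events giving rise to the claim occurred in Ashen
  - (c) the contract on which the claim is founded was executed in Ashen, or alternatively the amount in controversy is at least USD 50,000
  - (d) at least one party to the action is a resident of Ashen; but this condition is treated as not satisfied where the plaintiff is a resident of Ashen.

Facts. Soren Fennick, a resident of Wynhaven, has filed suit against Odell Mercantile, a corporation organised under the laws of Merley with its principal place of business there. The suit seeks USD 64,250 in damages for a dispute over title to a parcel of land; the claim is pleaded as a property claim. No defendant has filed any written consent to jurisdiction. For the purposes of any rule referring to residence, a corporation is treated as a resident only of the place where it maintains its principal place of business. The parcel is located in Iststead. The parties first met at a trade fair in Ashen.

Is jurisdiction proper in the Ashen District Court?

The Ashen District Court:
  (a) The plaintiff resides in Wynhaven, which is not Ashen, so this disjunct is met. The exception is not triggered, since the amount in controversy is 64,250 dollars, below the $68,000 floor. Satisfied.
  (b) The amount in controversy is $64,250, within the 150,000 dollars ceiling, so one alternative holds. The carve-out does not apply: the operative events occurred in Iststead, not Ashen. Condition met.
  (c) The amount in controversy is $64,250, which meets the $50,000 floor, so this disjunct is met. Condition met.
  (d) No party resides in Ashen. Fails.
  → The court lacks jurisdiction.

No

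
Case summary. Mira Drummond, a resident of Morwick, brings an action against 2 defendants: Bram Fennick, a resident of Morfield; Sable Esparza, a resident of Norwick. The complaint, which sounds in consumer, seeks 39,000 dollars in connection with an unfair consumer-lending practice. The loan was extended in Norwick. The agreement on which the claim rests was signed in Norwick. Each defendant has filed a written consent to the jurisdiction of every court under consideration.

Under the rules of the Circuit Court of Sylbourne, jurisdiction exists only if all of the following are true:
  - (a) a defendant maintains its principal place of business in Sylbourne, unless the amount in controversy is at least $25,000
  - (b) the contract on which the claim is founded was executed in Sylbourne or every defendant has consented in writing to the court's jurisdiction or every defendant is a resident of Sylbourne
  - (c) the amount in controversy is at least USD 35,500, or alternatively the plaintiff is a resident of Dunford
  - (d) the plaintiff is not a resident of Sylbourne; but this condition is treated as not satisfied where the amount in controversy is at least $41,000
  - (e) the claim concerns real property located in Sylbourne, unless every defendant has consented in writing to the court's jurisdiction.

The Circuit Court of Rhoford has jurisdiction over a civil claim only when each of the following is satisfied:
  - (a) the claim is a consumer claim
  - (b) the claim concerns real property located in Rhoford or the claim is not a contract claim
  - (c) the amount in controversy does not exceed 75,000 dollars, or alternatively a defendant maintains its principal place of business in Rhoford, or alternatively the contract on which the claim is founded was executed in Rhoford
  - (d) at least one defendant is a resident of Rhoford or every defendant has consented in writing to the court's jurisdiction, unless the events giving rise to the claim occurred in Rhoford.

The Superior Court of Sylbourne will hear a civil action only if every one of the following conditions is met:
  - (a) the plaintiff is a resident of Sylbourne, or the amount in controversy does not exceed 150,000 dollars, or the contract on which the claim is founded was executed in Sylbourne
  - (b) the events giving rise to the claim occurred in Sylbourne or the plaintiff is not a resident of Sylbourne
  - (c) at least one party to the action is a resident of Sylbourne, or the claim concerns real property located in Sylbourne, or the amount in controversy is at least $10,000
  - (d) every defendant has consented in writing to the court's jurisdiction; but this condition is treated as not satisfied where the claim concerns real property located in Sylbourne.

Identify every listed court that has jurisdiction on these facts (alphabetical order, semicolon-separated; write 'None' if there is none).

The Circuit Court of Sylbourne:
  (a) No defendant is a corporation. But the amount in controversy is $39,000, which meets the $25,000 floor, and the 'unless' clause therefore excuses the requirement. Satisfied.
  (b) Every defendant has filed written consent, so one alternative holds. Met.
  (c) The amount in controversy is $39,000, which meets the USD 35,500 floor, so this disjunct is met. Satisfied.
  (d) The plaintiff resides in Morwick, which is not Sylbourne. The carve-out does not apply: the amount in controversy is USD 39,000, below the USD 41,000 floor. Met.
  (e) The claim does not concern real property. However, every defendant has filed written consent, so the 'unless' proviso supplies this condition. Met.
  → All conditions met; jurisdiction exists.
The Circuit Court of Rhoford:
  (a) The claim is a consumer claim. Condition met.
  (b) The claim is a consumer claim, not a contract claim, which satisfies one of the alternatives. Met.
  (c) The amount in controversy is USD 39,000, within the 75,000 dollars ceiling, so this disjunct is met. Satisfied.
  (d) Every defendant has filed written consent, so this disjunct is met. Condition met.
  → All conditions met; jurisdiction exists.
The Superior Court of Sylbourne:
  (a) The amount in controversy is USD 39,000, within the 150,000 dollars ceiling — that alternative is enough. Satisfied.
  (b) The plaintiff resides in Morwick, which is not Sylbourne, which satisfies one of the alternatives. Met.
  (c) The amount in controversy is $39,000, which meets the USD 10,000 floor, so this disjunct is met. Met.
  (d) Every defendant has filed written consent. And the carve-out is inapplicable — the claim does not concern real property. Met.
  → Every requirement is satisfied — jurisdiction.

the Circuit Court of Rhoford; the Circuit Court of Sylbourne; the Superior Court of Sylbourne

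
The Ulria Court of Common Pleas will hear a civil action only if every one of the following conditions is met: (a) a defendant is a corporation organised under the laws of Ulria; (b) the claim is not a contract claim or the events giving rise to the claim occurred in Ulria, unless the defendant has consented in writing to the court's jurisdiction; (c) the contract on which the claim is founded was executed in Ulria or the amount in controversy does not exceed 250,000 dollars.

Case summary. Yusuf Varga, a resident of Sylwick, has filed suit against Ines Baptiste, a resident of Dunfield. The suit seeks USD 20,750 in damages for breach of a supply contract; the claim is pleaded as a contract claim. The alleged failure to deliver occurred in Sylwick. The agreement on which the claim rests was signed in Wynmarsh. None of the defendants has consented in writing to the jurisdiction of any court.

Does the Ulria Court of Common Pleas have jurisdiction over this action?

No

The Ulria Court of Common Pleas:
  (a) No defendant is a corporation. Fails.
  (b) The claim is a contract claim; the operative events occurred in Sylwick, not Ulria — every alternative fails. The proviso offers no rescue either, since no such written consent has been filed. Fails.
  (c) The amount in controversy is USD 20,750, within the 250,000 dollars ceiling, which satisfies one of the alternatives. Condition met.
  → No jurisdiction.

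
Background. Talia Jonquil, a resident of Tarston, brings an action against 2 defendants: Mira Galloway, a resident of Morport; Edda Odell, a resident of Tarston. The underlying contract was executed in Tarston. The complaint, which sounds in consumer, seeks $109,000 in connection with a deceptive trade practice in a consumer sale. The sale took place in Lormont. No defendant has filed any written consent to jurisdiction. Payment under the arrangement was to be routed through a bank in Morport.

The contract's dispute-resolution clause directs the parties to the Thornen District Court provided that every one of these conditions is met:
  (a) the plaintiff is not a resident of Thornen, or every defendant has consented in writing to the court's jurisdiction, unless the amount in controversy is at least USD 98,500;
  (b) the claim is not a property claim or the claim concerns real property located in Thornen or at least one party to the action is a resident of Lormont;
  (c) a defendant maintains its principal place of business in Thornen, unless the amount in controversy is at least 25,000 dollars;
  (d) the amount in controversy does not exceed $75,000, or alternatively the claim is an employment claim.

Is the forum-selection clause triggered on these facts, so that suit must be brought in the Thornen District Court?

No

The Thornen District Court:
  (a) The plaintiff resides in Tarston, which is not Thornen, so one alternative holds. Condition met.
  (b) The claim is a consumer claim, not a property claim, so one alternative holds. Satisfied.
  (c) No defendant is a corporation. The proviso rescues it, though: the amount in controversy is USD 109,000, which meets the $25,000 floor. Condition met.
  (d) The amount in controversy is USD 109,000, above the USD 75,000 ceiling; the claim is a consumer claim, not an employment claim — every alternative fails. Not satisfied.
  → Forum clause is not triggered.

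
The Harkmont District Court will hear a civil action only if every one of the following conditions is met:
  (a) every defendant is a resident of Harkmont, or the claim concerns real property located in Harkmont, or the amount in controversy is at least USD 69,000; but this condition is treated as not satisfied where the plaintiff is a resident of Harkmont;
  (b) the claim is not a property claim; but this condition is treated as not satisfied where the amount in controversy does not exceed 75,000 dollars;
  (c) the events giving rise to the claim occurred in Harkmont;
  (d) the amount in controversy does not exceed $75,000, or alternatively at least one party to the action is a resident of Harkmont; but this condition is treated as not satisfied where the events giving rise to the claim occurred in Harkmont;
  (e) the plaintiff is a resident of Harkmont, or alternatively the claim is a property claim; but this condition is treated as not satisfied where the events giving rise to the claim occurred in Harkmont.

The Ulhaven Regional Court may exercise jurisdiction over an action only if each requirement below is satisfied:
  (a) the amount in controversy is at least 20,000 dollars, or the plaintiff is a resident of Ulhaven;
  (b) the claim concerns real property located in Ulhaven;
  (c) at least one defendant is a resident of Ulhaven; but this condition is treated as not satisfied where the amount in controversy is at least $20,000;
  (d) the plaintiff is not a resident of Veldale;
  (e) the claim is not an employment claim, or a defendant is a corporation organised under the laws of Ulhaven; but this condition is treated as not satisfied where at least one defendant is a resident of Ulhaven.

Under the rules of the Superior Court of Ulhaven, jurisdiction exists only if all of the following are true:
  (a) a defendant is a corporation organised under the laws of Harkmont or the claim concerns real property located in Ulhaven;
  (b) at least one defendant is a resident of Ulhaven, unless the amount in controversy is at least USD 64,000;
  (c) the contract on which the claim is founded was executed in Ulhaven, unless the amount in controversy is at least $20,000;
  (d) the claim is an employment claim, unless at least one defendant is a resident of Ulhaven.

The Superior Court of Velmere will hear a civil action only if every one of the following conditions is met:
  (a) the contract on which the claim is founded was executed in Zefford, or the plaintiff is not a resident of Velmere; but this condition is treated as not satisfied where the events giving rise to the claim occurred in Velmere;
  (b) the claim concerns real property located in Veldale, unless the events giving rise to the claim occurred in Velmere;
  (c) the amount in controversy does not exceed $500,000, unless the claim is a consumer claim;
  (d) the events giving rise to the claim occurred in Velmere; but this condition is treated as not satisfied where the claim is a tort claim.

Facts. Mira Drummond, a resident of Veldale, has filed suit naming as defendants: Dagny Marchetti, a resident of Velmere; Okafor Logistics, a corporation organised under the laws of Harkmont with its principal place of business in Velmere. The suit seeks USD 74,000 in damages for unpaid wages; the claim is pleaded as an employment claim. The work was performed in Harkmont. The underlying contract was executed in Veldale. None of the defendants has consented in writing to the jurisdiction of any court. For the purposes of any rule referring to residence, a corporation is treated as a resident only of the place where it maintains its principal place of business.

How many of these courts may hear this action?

1

The Harkmont District Court:
  (a) The amount in controversy is $74,000, which meets the 69,000 dollars floor, which satisfies one of the alternatives. The exception is not triggered, since the plaintiff resides in Veldale, not Harkmont. Met.
  (b) The claim is an employment claim, not a property claim. But the carve-out bites: the amount in controversy is 74,000 dollars, within the 75,000 dollars ceiling. Not satisfied.
  (c) The operative events occurred in Harkmont. Satisfied.
  (d) The amount in controversy is $74,000, within the $75,000 ceiling, so one alternative holds. But the carve-out bites: the operative events occurred in Harkmont. Fails.
  (e) The plaintiff resides in Veldale, not Harkmont; the claim is an employment claim, not a property claim — every alternative fails. Not satisfied.
  → At least one condition fails; no jurisdiction.
The Ulhaven Regional Court:
  (a) The amount in controversy is 74,000 dollars, which meets the 20,000 dollars floor, so one alternative holds. Met.
  (b) The claim does not concern real property. Not satisfied.
  (c) No defendant resides in Ulhaven (they reside in Velmere, Velmere). Not satisfied.
  (d) The plaintiff resides in Veldale. Condition not met.
  (e) The claim is an employment claim; the corporate defendant(s) are organised in Harkmont, not Ulhaven — no alternative holds. Not satisfied.
  → No jurisdiction.
The Superior Court of Ulhaven:
  (a) Okafor Logistics is organised under the laws of Harkmont, so this disjunct is met. Satisfied.
  (b) No defendant resides in Ulhaven (they reside in Velmere, Velmere). The proviso rescues it, though: the amount in controversy is USD 74,000, which meets the 64,000 dollars floor. Met.
  (c) The contract was executed in Veldale, not Ulhaven. However, the amount in controversy is 74,000 dollars, which meets the USD 20,000 floor, so the 'unless' proviso supplies this condition. Condition met.
  (d) The claim is an employment claim. Condition met.
  → Jurisdiction lies.
The Superior Court of Velmere:
  (a) The plaintiff resides in Veldale, which is not Velmere — that alternative is enough. The carve-out does not apply: the operative events occurred in Harkmont, not Velmere. Met.
  (b) The claim does not concern real property. The proviso offers no rescue either, since the operative events occurred in Harkmont, not Velmere. Not satisfied.
  (c) The amount in controversy is 74,000 dollars, within the USD 500,000 ceiling. Satisfied.
  (d) The operative events occurred in Harkmont, not Velmere. Not met.
  → Not every requirement is met — no jurisdiction.
Courts with jurisdiction: the Superior Court of Ulhaven — 1 in total.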